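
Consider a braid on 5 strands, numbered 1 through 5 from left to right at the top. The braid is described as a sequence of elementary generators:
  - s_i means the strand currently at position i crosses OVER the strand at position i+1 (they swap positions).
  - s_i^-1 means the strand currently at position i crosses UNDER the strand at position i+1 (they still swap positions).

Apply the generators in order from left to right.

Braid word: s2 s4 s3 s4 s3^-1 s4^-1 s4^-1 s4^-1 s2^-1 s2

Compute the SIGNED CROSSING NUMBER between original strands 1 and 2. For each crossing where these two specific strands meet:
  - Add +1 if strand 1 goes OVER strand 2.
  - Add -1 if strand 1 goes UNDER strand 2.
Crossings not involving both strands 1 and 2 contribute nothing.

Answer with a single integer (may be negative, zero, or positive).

Answer: 0

Derivation:
Gen 1: crossing 2x3. Both 1&2? no. Sum: 0
Gen 2: crossing 4x5. Both 1&2? no. Sum: 0
Gen 3: crossing 2x5. Both 1&2? no. Sum: 0
Gen 4: crossing 2x4. Both 1&2? no. Sum: 0
Gen 5: crossing 5x4. Both 1&2? no. Sum: 0
Gen 6: crossing 5x2. Both 1&2? no. Sum: 0
Gen 7: crossing 2x5. Both 1&2? no. Sum: 0
Gen 8: crossing 5x2. Both 1&2? no. Sum: 0
Gen 9: crossing 3x4. Both 1&2? no. Sum: 0
Gen 10: crossing 4x3. Both 1&2? no. Sum: 0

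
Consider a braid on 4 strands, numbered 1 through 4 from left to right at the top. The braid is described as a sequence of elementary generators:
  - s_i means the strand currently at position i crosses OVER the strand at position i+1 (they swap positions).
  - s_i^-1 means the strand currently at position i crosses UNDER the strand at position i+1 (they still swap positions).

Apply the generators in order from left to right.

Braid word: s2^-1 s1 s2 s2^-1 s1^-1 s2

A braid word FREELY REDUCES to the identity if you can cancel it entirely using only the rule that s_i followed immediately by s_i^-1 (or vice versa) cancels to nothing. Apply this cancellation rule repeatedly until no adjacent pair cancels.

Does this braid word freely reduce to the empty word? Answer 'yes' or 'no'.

Gen 1 (s2^-1): push. Stack: [s2^-1]
Gen 2 (s1): push. Stack: [s2^-1 s1]
Gen 3 (s2): push. Stack: [s2^-1 s1 s2]
Gen 4 (s2^-1): cancels prior s2. Stack: [s2^-1 s1]
Gen 5 (s1^-1): cancels prior s1. Stack: [s2^-1]
Gen 6 (s2): cancels prior s2^-1. Stack: []
Reduced word: (empty)

Answer: yes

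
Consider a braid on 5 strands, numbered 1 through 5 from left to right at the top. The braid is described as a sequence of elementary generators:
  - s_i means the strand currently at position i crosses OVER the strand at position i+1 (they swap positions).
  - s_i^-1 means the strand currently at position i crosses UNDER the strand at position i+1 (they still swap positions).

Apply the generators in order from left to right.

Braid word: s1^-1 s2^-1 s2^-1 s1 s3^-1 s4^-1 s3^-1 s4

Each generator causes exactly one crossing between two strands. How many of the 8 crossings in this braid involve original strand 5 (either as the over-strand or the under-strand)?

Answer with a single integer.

Answer: 2

Derivation:
Gen 1: crossing 1x2. Involves strand 5? no. Count so far: 0
Gen 2: crossing 1x3. Involves strand 5? no. Count so far: 0
Gen 3: crossing 3x1. Involves strand 5? no. Count so far: 0
Gen 4: crossing 2x1. Involves strand 5? no. Count so far: 0
Gen 5: crossing 3x4. Involves strand 5? no. Count so far: 0
Gen 6: crossing 3x5. Involves strand 5? yes. Count so far: 1
Gen 7: crossing 4x5. Involves strand 5? yes. Count so far: 2
Gen 8: crossing 4x3. Involves strand 5? no. Count so far: 2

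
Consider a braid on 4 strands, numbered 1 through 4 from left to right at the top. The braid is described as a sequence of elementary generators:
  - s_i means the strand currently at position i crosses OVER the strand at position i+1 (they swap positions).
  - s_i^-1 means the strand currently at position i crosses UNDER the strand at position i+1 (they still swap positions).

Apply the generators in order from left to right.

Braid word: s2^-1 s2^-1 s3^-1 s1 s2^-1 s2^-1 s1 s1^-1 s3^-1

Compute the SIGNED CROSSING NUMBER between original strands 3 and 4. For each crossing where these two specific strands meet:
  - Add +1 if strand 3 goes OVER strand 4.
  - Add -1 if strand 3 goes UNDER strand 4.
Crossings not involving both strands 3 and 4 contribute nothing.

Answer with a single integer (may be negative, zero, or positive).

Gen 1: crossing 2x3. Both 3&4? no. Sum: 0
Gen 2: crossing 3x2. Both 3&4? no. Sum: 0
Gen 3: 3 under 4. Both 3&4? yes. Contrib: -1. Sum: -1
Gen 4: crossing 1x2. Both 3&4? no. Sum: -1
Gen 5: crossing 1x4. Both 3&4? no. Sum: -1
Gen 6: crossing 4x1. Both 3&4? no. Sum: -1
Gen 7: crossing 2x1. Both 3&4? no. Sum: -1
Gen 8: crossing 1x2. Both 3&4? no. Sum: -1
Gen 9: 4 under 3. Both 3&4? yes. Contrib: +1. Sum: 0

Answer: 0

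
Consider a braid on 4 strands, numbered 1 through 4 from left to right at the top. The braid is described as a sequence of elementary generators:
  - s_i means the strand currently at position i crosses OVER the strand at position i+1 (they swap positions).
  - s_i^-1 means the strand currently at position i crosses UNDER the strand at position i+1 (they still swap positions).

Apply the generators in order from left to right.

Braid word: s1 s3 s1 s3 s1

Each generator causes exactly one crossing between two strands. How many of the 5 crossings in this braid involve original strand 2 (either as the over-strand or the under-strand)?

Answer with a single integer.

Gen 1: crossing 1x2. Involves strand 2? yes. Count so far: 1
Gen 2: crossing 3x4. Involves strand 2? no. Count so far: 1
Gen 3: crossing 2x1. Involves strand 2? yes. Count so far: 2
Gen 4: crossing 4x3. Involves strand 2? no. Count so far: 2
Gen 5: crossing 1x2. Involves strand 2? yes. Count so far: 3

Answer: 3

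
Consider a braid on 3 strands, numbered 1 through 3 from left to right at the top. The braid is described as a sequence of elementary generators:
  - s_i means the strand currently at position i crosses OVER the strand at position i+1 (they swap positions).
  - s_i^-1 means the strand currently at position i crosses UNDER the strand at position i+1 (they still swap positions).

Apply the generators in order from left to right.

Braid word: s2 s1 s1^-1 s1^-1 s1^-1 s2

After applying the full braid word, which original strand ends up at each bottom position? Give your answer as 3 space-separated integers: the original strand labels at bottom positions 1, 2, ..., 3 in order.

Gen 1 (s2): strand 2 crosses over strand 3. Perm now: [1 3 2]
Gen 2 (s1): strand 1 crosses over strand 3. Perm now: [3 1 2]
Gen 3 (s1^-1): strand 3 crosses under strand 1. Perm now: [1 3 2]
Gen 4 (s1^-1): strand 1 crosses under strand 3. Perm now: [3 1 2]
Gen 5 (s1^-1): strand 3 crosses under strand 1. Perm now: [1 3 2]
Gen 6 (s2): strand 3 crosses over strand 2. Perm now: [1 2 3]

Answer: 1 2 3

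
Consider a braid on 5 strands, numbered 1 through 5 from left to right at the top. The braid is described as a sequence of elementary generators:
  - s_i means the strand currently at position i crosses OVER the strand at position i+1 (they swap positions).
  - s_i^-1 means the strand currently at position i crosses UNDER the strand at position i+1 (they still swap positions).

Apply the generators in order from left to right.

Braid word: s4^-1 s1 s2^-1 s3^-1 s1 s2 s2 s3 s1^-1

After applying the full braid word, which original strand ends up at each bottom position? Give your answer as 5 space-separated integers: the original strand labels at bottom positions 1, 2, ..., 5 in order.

Gen 1 (s4^-1): strand 4 crosses under strand 5. Perm now: [1 2 3 5 4]
Gen 2 (s1): strand 1 crosses over strand 2. Perm now: [2 1 3 5 4]
Gen 3 (s2^-1): strand 1 crosses under strand 3. Perm now: [2 3 1 5 4]
Gen 4 (s3^-1): strand 1 crosses under strand 5. Perm now: [2 3 5 1 4]
Gen 5 (s1): strand 2 crosses over strand 3. Perm now: [3 2 5 1 4]
Gen 6 (s2): strand 2 crosses over strand 5. Perm now: [3 5 2 1 4]
Gen 7 (s2): strand 5 crosses over strand 2. Perm now: [3 2 5 1 4]
Gen 8 (s3): strand 5 crosses over strand 1. Perm now: [3 2 1 5 4]
Gen 9 (s1^-1): strand 3 crosses under strand 2. Perm now: [2 3 1 5 4]

Answer: 2 3 1 5 4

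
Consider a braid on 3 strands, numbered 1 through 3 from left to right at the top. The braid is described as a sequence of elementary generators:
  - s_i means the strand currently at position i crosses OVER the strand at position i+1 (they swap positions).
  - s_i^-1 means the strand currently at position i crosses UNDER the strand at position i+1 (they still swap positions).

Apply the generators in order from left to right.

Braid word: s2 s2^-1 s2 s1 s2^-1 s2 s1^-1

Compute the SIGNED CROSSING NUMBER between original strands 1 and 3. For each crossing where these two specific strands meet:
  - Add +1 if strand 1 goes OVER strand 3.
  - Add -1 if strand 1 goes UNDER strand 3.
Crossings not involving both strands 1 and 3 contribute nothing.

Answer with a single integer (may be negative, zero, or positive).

Answer: 2

Derivation:
Gen 1: crossing 2x3. Both 1&3? no. Sum: 0
Gen 2: crossing 3x2. Both 1&3? no. Sum: 0
Gen 3: crossing 2x3. Both 1&3? no. Sum: 0
Gen 4: 1 over 3. Both 1&3? yes. Contrib: +1. Sum: 1
Gen 5: crossing 1x2. Both 1&3? no. Sum: 1
Gen 6: crossing 2x1. Both 1&3? no. Sum: 1
Gen 7: 3 under 1. Both 1&3? yes. Contrib: +1. Sum: 2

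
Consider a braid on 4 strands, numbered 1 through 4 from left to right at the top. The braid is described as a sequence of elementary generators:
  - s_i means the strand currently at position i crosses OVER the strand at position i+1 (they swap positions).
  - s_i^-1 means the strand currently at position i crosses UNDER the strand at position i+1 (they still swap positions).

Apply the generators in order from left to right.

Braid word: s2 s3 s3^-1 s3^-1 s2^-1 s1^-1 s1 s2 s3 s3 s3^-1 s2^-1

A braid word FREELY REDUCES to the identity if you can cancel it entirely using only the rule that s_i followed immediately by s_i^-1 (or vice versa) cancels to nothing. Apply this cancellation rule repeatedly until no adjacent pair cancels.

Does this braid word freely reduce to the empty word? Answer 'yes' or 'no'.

Answer: yes

Derivation:
Gen 1 (s2): push. Stack: [s2]
Gen 2 (s3): push. Stack: [s2 s3]
Gen 3 (s3^-1): cancels prior s3. Stack: [s2]
Gen 4 (s3^-1): push. Stack: [s2 s3^-1]
Gen 5 (s2^-1): push. Stack: [s2 s3^-1 s2^-1]
Gen 6 (s1^-1): push. Stack: [s2 s3^-1 s2^-1 s1^-1]
Gen 7 (s1): cancels prior s1^-1. Stack: [s2 s3^-1 s2^-1]
Gen 8 (s2): cancels prior s2^-1. Stack: [s2 s3^-1]
Gen 9 (s3): cancels prior s3^-1. Stack: [s2]
Gen 10 (s3): push. Stack: [s2 s3]
Gen 11 (s3^-1): cancels prior s3. Stack: [s2]
Gen 12 (s2^-1): cancels prior s2. Stack: []
Reduced word: (empty)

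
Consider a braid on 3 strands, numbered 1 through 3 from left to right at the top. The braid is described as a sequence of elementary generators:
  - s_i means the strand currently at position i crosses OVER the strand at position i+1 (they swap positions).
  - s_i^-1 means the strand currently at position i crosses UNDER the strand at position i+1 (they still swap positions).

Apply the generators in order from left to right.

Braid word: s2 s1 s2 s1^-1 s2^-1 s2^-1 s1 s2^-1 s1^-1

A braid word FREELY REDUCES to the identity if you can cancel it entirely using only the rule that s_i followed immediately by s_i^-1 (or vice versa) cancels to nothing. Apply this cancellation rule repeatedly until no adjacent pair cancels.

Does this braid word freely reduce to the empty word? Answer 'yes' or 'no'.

Answer: no

Derivation:
Gen 1 (s2): push. Stack: [s2]
Gen 2 (s1): push. Stack: [s2 s1]
Gen 3 (s2): push. Stack: [s2 s1 s2]
Gen 4 (s1^-1): push. Stack: [s2 s1 s2 s1^-1]
Gen 5 (s2^-1): push. Stack: [s2 s1 s2 s1^-1 s2^-1]
Gen 6 (s2^-1): push. Stack: [s2 s1 s2 s1^-1 s2^-1 s2^-1]
Gen 7 (s1): push. Stack: [s2 s1 s2 s1^-1 s2^-1 s2^-1 s1]
Gen 8 (s2^-1): push. Stack: [s2 s1 s2 s1^-1 s2^-1 s2^-1 s1 s2^-1]
Gen 9 (s1^-1): push. Stack: [s2 s1 s2 s1^-1 s2^-1 s2^-1 s1 s2^-1 s1^-1]
Reduced word: s2 s1 s2 s1^-1 s2^-1 s2^-1 s1 s2^-1 s1^-1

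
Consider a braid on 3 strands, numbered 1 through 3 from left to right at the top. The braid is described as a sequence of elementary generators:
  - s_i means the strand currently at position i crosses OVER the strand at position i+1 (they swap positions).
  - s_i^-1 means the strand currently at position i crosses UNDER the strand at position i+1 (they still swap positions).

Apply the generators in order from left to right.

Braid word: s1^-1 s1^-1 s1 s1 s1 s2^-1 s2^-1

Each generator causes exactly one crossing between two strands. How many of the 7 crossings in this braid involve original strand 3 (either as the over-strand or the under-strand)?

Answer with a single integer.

Gen 1: crossing 1x2. Involves strand 3? no. Count so far: 0
Gen 2: crossing 2x1. Involves strand 3? no. Count so far: 0
Gen 3: crossing 1x2. Involves strand 3? no. Count so far: 0
Gen 4: crossing 2x1. Involves strand 3? no. Count so far: 0
Gen 5: crossing 1x2. Involves strand 3? no. Count so far: 0
Gen 6: crossing 1x3. Involves strand 3? yes. Count so far: 1
Gen 7: crossing 3x1. Involves strand 3? yes. Count so far: 2

Answer: 2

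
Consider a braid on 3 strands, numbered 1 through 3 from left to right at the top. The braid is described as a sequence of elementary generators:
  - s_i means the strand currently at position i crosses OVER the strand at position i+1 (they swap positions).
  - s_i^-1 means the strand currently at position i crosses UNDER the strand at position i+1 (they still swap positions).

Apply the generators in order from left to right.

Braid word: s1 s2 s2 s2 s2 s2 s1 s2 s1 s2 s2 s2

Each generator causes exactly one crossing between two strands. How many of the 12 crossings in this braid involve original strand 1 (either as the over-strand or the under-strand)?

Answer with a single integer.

Answer: 8

Derivation:
Gen 1: crossing 1x2. Involves strand 1? yes. Count so far: 1
Gen 2: crossing 1x3. Involves strand 1? yes. Count so far: 2
Gen 3: crossing 3x1. Involves strand 1? yes. Count so far: 3
Gen 4: crossing 1x3. Involves strand 1? yes. Count so far: 4
Gen 5: crossing 3x1. Involves strand 1? yes. Count so far: 5
Gen 6: crossing 1x3. Involves strand 1? yes. Count so far: 6
Gen 7: crossing 2x3. Involves strand 1? no. Count so far: 6
Gen 8: crossing 2x1. Involves strand 1? yes. Count so far: 7
Gen 9: crossing 3x1. Involves strand 1? yes. Count so far: 8
Gen 10: crossing 3x2. Involves strand 1? no. Count so far: 8
Gen 11: crossing 2x3. Involves strand 1? no. Count so far: 8
Gen 12: crossing 3x2. Involves strand 1? no. Count so far: 8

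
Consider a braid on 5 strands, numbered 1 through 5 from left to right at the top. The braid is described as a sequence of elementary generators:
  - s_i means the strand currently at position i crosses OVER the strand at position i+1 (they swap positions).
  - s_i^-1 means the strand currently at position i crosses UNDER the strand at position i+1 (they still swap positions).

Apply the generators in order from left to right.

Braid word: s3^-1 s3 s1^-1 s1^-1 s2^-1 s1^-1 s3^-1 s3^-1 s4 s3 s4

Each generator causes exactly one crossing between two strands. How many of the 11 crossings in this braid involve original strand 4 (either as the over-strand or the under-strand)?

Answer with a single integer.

Answer: 6

Derivation:
Gen 1: crossing 3x4. Involves strand 4? yes. Count so far: 1
Gen 2: crossing 4x3. Involves strand 4? yes. Count so far: 2
Gen 3: crossing 1x2. Involves strand 4? no. Count so far: 2
Gen 4: crossing 2x1. Involves strand 4? no. Count so far: 2
Gen 5: crossing 2x3. Involves strand 4? no. Count so far: 2
Gen 6: crossing 1x3. Involves strand 4? no. Count so far: 2
Gen 7: crossing 2x4. Involves strand 4? yes. Count so far: 3
Gen 8: crossing 4x2. Involves strand 4? yes. Count so far: 4
Gen 9: crossing 4x5. Involves strand 4? yes. Count so far: 5
Gen 10: crossing 2x5. Involves strand 4? no. Count so far: 5
Gen 11: crossing 2x4. Involves strand 4? yes. Count so far: 6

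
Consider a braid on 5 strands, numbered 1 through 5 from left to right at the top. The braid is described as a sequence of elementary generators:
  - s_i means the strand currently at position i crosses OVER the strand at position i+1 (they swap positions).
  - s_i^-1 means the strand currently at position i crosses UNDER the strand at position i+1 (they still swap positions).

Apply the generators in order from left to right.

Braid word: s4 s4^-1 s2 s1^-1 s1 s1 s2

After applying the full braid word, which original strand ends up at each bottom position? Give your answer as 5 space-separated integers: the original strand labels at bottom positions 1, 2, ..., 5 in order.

Gen 1 (s4): strand 4 crosses over strand 5. Perm now: [1 2 3 5 4]
Gen 2 (s4^-1): strand 5 crosses under strand 4. Perm now: [1 2 3 4 5]
Gen 3 (s2): strand 2 crosses over strand 3. Perm now: [1 3 2 4 5]
Gen 4 (s1^-1): strand 1 crosses under strand 3. Perm now: [3 1 2 4 5]
Gen 5 (s1): strand 3 crosses over strand 1. Perm now: [1 3 2 4 5]
Gen 6 (s1): strand 1 crosses over strand 3. Perm now: [3 1 2 4 5]
Gen 7 (s2): strand 1 crosses over strand 2. Perm now: [3 2 1 4 5]

Answer: 3 2 1 4 5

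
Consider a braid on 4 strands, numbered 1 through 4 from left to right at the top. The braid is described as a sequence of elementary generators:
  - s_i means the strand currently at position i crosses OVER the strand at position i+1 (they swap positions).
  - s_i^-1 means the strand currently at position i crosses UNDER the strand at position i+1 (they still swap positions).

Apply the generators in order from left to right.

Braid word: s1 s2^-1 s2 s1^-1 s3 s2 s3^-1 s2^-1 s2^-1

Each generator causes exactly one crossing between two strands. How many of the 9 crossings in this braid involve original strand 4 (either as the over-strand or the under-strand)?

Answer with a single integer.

Answer: 4

Derivation:
Gen 1: crossing 1x2. Involves strand 4? no. Count so far: 0
Gen 2: crossing 1x3. Involves strand 4? no. Count so far: 0
Gen 3: crossing 3x1. Involves strand 4? no. Count so far: 0
Gen 4: crossing 2x1. Involves strand 4? no. Count so far: 0
Gen 5: crossing 3x4. Involves strand 4? yes. Count so far: 1
Gen 6: crossing 2x4. Involves strand 4? yes. Count so far: 2
Gen 7: crossing 2x3. Involves strand 4? no. Count so far: 2
Gen 8: crossing 4x3. Involves strand 4? yes. Count so far: 3
Gen 9: crossing 3x4. Involves strand 4? yes. Count so far: 4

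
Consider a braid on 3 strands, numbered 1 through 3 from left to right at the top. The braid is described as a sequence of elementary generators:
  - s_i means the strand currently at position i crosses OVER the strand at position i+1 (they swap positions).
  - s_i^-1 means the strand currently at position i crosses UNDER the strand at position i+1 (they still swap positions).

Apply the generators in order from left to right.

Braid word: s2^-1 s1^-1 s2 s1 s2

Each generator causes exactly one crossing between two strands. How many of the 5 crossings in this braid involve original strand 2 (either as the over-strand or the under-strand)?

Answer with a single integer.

Answer: 3

Derivation:
Gen 1: crossing 2x3. Involves strand 2? yes. Count so far: 1
Gen 2: crossing 1x3. Involves strand 2? no. Count so far: 1
Gen 3: crossing 1x2. Involves strand 2? yes. Count so far: 2
Gen 4: crossing 3x2. Involves strand 2? yes. Count so far: 3
Gen 5: crossing 3x1. Involves strand 2? no. Count so far: 3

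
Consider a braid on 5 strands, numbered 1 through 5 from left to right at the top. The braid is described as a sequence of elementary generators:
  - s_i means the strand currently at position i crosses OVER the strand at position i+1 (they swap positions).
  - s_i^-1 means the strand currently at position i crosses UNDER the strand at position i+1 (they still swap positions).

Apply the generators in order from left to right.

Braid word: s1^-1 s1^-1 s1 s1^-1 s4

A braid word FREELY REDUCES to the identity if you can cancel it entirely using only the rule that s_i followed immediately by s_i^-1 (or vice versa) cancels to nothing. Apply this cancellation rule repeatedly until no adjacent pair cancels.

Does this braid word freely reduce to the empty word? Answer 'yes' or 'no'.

Answer: no

Derivation:
Gen 1 (s1^-1): push. Stack: [s1^-1]
Gen 2 (s1^-1): push. Stack: [s1^-1 s1^-1]
Gen 3 (s1): cancels prior s1^-1. Stack: [s1^-1]
Gen 4 (s1^-1): push. Stack: [s1^-1 s1^-1]
Gen 5 (s4): push. Stack: [s1^-1 s1^-1 s4]
Reduced word: s1^-1 s1^-1 s4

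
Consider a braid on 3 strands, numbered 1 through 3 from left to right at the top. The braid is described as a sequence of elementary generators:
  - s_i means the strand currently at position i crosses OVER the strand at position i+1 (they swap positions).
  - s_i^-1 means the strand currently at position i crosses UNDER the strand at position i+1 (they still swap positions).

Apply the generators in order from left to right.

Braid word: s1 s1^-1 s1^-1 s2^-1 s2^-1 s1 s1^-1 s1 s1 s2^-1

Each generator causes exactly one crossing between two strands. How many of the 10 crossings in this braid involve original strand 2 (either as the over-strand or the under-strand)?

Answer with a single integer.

Answer: 7

Derivation:
Gen 1: crossing 1x2. Involves strand 2? yes. Count so far: 1
Gen 2: crossing 2x1. Involves strand 2? yes. Count so far: 2
Gen 3: crossing 1x2. Involves strand 2? yes. Count so far: 3
Gen 4: crossing 1x3. Involves strand 2? no. Count so far: 3
Gen 5: crossing 3x1. Involves strand 2? no. Count so far: 3
Gen 6: crossing 2x1. Involves strand 2? yes. Count so far: 4
Gen 7: crossing 1x2. Involves strand 2? yes. Count so far: 5
Gen 8: crossing 2x1. Involves strand 2? yes. Count so far: 6
Gen 9: crossing 1x2. Involves strand 2? yes. Count so far: 7
Gen 10: crossing 1x3. Involves strand 2? no. Count so far: 7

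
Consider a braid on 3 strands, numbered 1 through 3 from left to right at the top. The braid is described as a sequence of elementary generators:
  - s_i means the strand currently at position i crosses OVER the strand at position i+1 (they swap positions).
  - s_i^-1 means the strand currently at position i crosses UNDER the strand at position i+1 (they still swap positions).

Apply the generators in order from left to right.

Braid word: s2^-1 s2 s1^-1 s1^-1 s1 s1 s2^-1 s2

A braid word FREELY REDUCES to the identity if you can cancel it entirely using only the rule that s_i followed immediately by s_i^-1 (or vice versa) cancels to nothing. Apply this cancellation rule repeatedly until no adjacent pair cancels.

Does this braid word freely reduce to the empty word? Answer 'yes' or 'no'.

Answer: yes

Derivation:
Gen 1 (s2^-1): push. Stack: [s2^-1]
Gen 2 (s2): cancels prior s2^-1. Stack: []
Gen 3 (s1^-1): push. Stack: [s1^-1]
Gen 4 (s1^-1): push. Stack: [s1^-1 s1^-1]
Gen 5 (s1): cancels prior s1^-1. Stack: [s1^-1]
Gen 6 (s1): cancels prior s1^-1. Stack: []
Gen 7 (s2^-1): push. Stack: [s2^-1]
Gen 8 (s2): cancels prior s2^-1. Stack: []
Reduced word: (empty)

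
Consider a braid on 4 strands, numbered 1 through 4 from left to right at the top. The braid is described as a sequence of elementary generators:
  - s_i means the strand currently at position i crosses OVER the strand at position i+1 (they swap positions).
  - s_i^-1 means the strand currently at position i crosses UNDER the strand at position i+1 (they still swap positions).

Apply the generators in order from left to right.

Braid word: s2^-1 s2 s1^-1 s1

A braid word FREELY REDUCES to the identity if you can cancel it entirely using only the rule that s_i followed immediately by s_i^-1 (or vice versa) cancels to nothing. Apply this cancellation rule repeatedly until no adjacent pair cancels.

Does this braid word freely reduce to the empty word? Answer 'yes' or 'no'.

Answer: yes

Derivation:
Gen 1 (s2^-1): push. Stack: [s2^-1]
Gen 2 (s2): cancels prior s2^-1. Stack: []
Gen 3 (s1^-1): push. Stack: [s1^-1]
Gen 4 (s1): cancels prior s1^-1. Stack: []
Reduced word: (empty)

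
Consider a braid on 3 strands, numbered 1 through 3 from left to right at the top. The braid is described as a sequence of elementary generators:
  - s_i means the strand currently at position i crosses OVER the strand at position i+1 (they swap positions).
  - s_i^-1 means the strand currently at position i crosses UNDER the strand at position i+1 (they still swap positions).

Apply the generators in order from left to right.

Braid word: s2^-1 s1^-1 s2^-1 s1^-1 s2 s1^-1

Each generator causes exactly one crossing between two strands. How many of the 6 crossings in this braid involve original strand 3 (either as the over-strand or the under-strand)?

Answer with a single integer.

Answer: 4

Derivation:
Gen 1: crossing 2x3. Involves strand 3? yes. Count so far: 1
Gen 2: crossing 1x3. Involves strand 3? yes. Count so far: 2
Gen 3: crossing 1x2. Involves strand 3? no. Count so far: 2
Gen 4: crossing 3x2. Involves strand 3? yes. Count so far: 3
Gen 5: crossing 3x1. Involves strand 3? yes. Count so far: 4
Gen 6: crossing 2x1. Involves strand 3? no. Count so far: 4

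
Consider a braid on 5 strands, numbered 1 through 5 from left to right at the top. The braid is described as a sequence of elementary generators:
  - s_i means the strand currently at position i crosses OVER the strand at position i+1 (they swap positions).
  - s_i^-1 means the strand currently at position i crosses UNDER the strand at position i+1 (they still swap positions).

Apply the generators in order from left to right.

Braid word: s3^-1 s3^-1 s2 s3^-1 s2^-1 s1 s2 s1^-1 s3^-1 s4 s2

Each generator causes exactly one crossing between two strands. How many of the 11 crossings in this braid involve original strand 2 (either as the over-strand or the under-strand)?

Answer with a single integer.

Answer: 4

Derivation:
Gen 1: crossing 3x4. Involves strand 2? no. Count so far: 0
Gen 2: crossing 4x3. Involves strand 2? no. Count so far: 0
Gen 3: crossing 2x3. Involves strand 2? yes. Count so far: 1
Gen 4: crossing 2x4. Involves strand 2? yes. Count so far: 2
Gen 5: crossing 3x4. Involves strand 2? no. Count so far: 2
Gen 6: crossing 1x4. Involves strand 2? no. Count so far: 2
Gen 7: crossing 1x3. Involves strand 2? no. Count so far: 2
Gen 8: crossing 4x3. Involves strand 2? no. Count so far: 2
Gen 9: crossing 1x2. Involves strand 2? yes. Count so far: 3
Gen 10: crossing 1x5. Involves strand 2? no. Count so far: 3
Gen 11: crossing 4x2. Involves strand 2? yes. Count so far: 4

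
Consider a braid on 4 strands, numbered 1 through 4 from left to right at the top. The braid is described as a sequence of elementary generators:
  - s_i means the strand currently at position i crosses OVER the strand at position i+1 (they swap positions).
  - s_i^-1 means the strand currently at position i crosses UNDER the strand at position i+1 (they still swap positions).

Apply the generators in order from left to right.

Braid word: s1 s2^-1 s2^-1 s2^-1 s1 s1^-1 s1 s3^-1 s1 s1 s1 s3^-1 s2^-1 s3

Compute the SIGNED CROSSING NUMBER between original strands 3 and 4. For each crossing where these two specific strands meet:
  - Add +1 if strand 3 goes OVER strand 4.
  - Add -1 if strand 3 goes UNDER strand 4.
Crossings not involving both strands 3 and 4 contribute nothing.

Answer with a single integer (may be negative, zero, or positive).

Answer: 1

Derivation:
Gen 1: crossing 1x2. Both 3&4? no. Sum: 0
Gen 2: crossing 1x3. Both 3&4? no. Sum: 0
Gen 3: crossing 3x1. Both 3&4? no. Sum: 0
Gen 4: crossing 1x3. Both 3&4? no. Sum: 0
Gen 5: crossing 2x3. Both 3&4? no. Sum: 0
Gen 6: crossing 3x2. Both 3&4? no. Sum: 0
Gen 7: crossing 2x3. Both 3&4? no. Sum: 0
Gen 8: crossing 1x4. Both 3&4? no. Sum: 0
Gen 9: crossing 3x2. Both 3&4? no. Sum: 0
Gen 10: crossing 2x3. Both 3&4? no. Sum: 0
Gen 11: crossing 3x2. Both 3&4? no. Sum: 0
Gen 12: crossing 4x1. Both 3&4? no. Sum: 0
Gen 13: crossing 3x1. Both 3&4? no. Sum: 0
Gen 14: 3 over 4. Both 3&4? yes. Contrib: +1. Sum: 1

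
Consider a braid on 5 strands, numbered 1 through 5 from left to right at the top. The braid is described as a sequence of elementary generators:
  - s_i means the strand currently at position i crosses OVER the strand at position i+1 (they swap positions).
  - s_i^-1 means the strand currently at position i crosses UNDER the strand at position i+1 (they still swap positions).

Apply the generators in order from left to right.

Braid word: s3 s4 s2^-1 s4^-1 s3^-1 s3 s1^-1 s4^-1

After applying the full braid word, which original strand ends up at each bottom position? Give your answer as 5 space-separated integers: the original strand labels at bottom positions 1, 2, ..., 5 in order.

Answer: 4 1 2 5 3

Derivation:
Gen 1 (s3): strand 3 crosses over strand 4. Perm now: [1 2 4 3 5]
Gen 2 (s4): strand 3 crosses over strand 5. Perm now: [1 2 4 5 3]
Gen 3 (s2^-1): strand 2 crosses under strand 4. Perm now: [1 4 2 5 3]
Gen 4 (s4^-1): strand 5 crosses under strand 3. Perm now: [1 4 2 3 5]
Gen 5 (s3^-1): strand 2 crosses under strand 3. Perm now: [1 4 3 2 5]
Gen 6 (s3): strand 3 crosses over strand 2. Perm now: [1 4 2 3 5]
Gen 7 (s1^-1): strand 1 crosses under strand 4. Perm now: [4 1 2 3 5]
Gen 8 (s4^-1): strand 3 crosses under strand 5. Perm now: [4 1 2 5 3]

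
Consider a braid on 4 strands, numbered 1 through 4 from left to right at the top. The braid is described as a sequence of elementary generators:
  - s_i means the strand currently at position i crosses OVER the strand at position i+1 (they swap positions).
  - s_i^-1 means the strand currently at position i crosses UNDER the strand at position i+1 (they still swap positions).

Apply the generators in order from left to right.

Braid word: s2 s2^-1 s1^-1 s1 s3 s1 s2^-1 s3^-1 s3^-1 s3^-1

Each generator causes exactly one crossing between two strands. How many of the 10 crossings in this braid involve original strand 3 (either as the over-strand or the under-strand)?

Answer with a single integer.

Answer: 6

Derivation:
Gen 1: crossing 2x3. Involves strand 3? yes. Count so far: 1
Gen 2: crossing 3x2. Involves strand 3? yes. Count so far: 2
Gen 3: crossing 1x2. Involves strand 3? no. Count so far: 2
Gen 4: crossing 2x1. Involves strand 3? no. Count so far: 2
Gen 5: crossing 3x4. Involves strand 3? yes. Count so far: 3
Gen 6: crossing 1x2. Involves strand 3? no. Count so far: 3
Gen 7: crossing 1x4. Involves strand 3? no. Count so far: 3
Gen 8: crossing 1x3. Involves strand 3? yes. Count so far: 4
Gen 9: crossing 3x1. Involves strand 3? yes. Count so far: 5
Gen 10: crossing 1x3. Involves strand 3? yes. Count so far: 6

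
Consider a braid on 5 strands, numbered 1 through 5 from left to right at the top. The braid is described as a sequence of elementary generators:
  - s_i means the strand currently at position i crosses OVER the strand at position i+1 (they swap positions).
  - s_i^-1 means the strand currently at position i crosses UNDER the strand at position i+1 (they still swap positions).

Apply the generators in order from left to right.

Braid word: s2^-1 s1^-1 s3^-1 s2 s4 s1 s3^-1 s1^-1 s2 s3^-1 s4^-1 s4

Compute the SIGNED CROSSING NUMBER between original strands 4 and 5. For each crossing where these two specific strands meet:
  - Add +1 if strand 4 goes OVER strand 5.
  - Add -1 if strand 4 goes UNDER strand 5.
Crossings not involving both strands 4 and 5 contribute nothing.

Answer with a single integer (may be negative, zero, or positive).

Answer: 1

Derivation:
Gen 1: crossing 2x3. Both 4&5? no. Sum: 0
Gen 2: crossing 1x3. Both 4&5? no. Sum: 0
Gen 3: crossing 2x4. Both 4&5? no. Sum: 0
Gen 4: crossing 1x4. Both 4&5? no. Sum: 0
Gen 5: crossing 2x5. Both 4&5? no. Sum: 0
Gen 6: crossing 3x4. Both 4&5? no. Sum: 0
Gen 7: crossing 1x5. Both 4&5? no. Sum: 0
Gen 8: crossing 4x3. Both 4&5? no. Sum: 0
Gen 9: 4 over 5. Both 4&5? yes. Contrib: +1. Sum: 1
Gen 10: crossing 4x1. Both 4&5? no. Sum: 1
Gen 11: crossing 4x2. Both 4&5? no. Sum: 1
Gen 12: crossing 2x4. Both 4&5? no. Sum: 1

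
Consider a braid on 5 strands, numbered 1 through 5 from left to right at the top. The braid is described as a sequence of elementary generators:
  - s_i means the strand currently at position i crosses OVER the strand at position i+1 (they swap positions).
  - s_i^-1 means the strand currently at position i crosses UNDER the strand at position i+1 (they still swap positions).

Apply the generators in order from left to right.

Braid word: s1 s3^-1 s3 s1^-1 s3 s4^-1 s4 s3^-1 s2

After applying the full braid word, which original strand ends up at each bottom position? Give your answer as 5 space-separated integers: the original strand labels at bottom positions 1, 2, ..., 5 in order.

Answer: 1 3 2 4 5

Derivation:
Gen 1 (s1): strand 1 crosses over strand 2. Perm now: [2 1 3 4 5]
Gen 2 (s3^-1): strand 3 crosses under strand 4. Perm now: [2 1 4 3 5]
Gen 3 (s3): strand 4 crosses over strand 3. Perm now: [2 1 3 4 5]
Gen 4 (s1^-1): strand 2 crosses under strand 1. Perm now: [1 2 3 4 5]
Gen 5 (s3): strand 3 crosses over strand 4. Perm now: [1 2 4 3 5]
Gen 6 (s4^-1): strand 3 crosses under strand 5. Perm now: [1 2 4 5 3]
Gen 7 (s4): strand 5 crosses over strand 3. Perm now: [1 2 4 3 5]
Gen 8 (s3^-1): strand 4 crosses under strand 3. Perm now: [1 2 3 4 5]
Gen 9 (s2): strand 2 crosses over strand 3. Perm now: [1 3 2 4 5]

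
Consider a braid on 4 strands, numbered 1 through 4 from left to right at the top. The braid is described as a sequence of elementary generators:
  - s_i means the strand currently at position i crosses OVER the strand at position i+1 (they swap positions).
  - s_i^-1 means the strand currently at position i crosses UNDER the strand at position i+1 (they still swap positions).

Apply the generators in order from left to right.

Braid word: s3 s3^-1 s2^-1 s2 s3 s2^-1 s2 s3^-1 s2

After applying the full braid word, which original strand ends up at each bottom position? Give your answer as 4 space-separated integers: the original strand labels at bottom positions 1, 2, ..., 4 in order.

Answer: 1 3 2 4

Derivation:
Gen 1 (s3): strand 3 crosses over strand 4. Perm now: [1 2 4 3]
Gen 2 (s3^-1): strand 4 crosses under strand 3. Perm now: [1 2 3 4]
Gen 3 (s2^-1): strand 2 crosses under strand 3. Perm now: [1 3 2 4]
Gen 4 (s2): strand 3 crosses over strand 2. Perm now: [1 2 3 4]
Gen 5 (s3): strand 3 crosses over strand 4. Perm now: [1 2 4 3]
Gen 6 (s2^-1): strand 2 crosses under strand 4. Perm now: [1 4 2 3]
Gen 7 (s2): strand 4 crosses over strand 2. Perm now: [1 2 4 3]
Gen 8 (s3^-1): strand 4 crosses under strand 3. Perm now: [1 2 3 4]
Gen 9 (s2): strand 2 crosses over strand 3. Perm now: [1 3 2 4]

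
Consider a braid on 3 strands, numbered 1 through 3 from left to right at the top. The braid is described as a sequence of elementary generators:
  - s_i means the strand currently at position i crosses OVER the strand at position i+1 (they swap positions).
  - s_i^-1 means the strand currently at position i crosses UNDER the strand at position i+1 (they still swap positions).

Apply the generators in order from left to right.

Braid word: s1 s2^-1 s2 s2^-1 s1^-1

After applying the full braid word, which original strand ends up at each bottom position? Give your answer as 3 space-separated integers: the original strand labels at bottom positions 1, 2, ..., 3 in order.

Answer: 3 2 1

Derivation:
Gen 1 (s1): strand 1 crosses over strand 2. Perm now: [2 1 3]
Gen 2 (s2^-1): strand 1 crosses under strand 3. Perm now: [2 3 1]
Gen 3 (s2): strand 3 crosses over strand 1. Perm now: [2 1 3]
Gen 4 (s2^-1): strand 1 crosses under strand 3. Perm now: [2 3 1]
Gen 5 (s1^-1): strand 2 crosses under strand 3. Perm now: [3 2 1]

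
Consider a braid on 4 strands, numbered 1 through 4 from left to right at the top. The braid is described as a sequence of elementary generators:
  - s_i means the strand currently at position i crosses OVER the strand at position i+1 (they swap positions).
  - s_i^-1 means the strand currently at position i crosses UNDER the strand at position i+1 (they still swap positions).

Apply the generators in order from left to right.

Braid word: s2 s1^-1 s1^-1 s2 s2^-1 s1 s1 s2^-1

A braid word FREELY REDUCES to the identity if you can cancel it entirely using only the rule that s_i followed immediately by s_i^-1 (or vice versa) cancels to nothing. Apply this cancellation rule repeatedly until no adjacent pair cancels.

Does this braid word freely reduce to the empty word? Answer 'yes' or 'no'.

Answer: yes

Derivation:
Gen 1 (s2): push. Stack: [s2]
Gen 2 (s1^-1): push. Stack: [s2 s1^-1]
Gen 3 (s1^-1): push. Stack: [s2 s1^-1 s1^-1]
Gen 4 (s2): push. Stack: [s2 s1^-1 s1^-1 s2]
Gen 5 (s2^-1): cancels prior s2. Stack: [s2 s1^-1 s1^-1]
Gen 6 (s1): cancels prior s1^-1. Stack: [s2 s1^-1]
Gen 7 (s1): cancels prior s1^-1. Stack: [s2]
Gen 8 (s2^-1): cancels prior s2. Stack: []
Reduced word: (empty)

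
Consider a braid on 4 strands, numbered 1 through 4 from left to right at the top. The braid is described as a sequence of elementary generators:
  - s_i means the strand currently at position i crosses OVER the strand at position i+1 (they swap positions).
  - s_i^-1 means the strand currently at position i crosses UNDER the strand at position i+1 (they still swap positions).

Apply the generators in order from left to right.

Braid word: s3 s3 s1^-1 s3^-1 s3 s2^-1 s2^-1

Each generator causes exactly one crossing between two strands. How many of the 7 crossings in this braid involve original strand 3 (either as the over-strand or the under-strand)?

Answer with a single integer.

Answer: 6

Derivation:
Gen 1: crossing 3x4. Involves strand 3? yes. Count so far: 1
Gen 2: crossing 4x3. Involves strand 3? yes. Count so far: 2
Gen 3: crossing 1x2. Involves strand 3? no. Count so far: 2
Gen 4: crossing 3x4. Involves strand 3? yes. Count so far: 3
Gen 5: crossing 4x3. Involves strand 3? yes. Count so far: 4
Gen 6: crossing 1x3. Involves strand 3? yes. Count so far: 5
Gen 7: crossing 3x1. Involves strand 3? yes. Count so far: 6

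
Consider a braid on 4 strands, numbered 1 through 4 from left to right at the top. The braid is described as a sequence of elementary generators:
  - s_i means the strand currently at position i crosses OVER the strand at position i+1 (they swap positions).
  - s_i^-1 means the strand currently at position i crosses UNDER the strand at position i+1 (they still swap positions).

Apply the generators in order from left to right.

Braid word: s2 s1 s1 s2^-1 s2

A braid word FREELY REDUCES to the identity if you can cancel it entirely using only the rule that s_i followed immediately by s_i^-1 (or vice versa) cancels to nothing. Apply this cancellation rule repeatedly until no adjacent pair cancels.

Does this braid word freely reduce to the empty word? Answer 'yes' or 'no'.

Answer: no

Derivation:
Gen 1 (s2): push. Stack: [s2]
Gen 2 (s1): push. Stack: [s2 s1]
Gen 3 (s1): push. Stack: [s2 s1 s1]
Gen 4 (s2^-1): push. Stack: [s2 s1 s1 s2^-1]
Gen 5 (s2): cancels prior s2^-1. Stack: [s2 s1 s1]
Reduced word: s2 s1 s1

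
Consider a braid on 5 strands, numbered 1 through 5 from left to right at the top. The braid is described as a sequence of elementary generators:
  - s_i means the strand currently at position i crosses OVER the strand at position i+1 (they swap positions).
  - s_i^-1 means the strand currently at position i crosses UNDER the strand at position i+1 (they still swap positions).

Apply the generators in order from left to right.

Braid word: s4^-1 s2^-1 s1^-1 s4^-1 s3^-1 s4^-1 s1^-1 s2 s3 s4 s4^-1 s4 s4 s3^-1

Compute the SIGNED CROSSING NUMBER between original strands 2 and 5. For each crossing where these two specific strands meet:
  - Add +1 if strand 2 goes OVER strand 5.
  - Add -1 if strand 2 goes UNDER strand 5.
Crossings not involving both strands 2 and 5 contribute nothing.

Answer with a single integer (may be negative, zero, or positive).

Answer: -1

Derivation:
Gen 1: crossing 4x5. Both 2&5? no. Sum: 0
Gen 2: crossing 2x3. Both 2&5? no. Sum: 0
Gen 3: crossing 1x3. Both 2&5? no. Sum: 0
Gen 4: crossing 5x4. Both 2&5? no. Sum: 0
Gen 5: crossing 2x4. Both 2&5? no. Sum: 0
Gen 6: 2 under 5. Both 2&5? yes. Contrib: -1. Sum: -1
Gen 7: crossing 3x1. Both 2&5? no. Sum: -1
Gen 8: crossing 3x4. Both 2&5? no. Sum: -1
Gen 9: crossing 3x5. Both 2&5? no. Sum: -1
Gen 10: crossing 3x2. Both 2&5? no. Sum: -1
Gen 11: crossing 2x3. Both 2&5? no. Sum: -1
Gen 12: crossing 3x2. Both 2&5? no. Sum: -1
Gen 13: crossing 2x3. Both 2&5? no. Sum: -1
Gen 14: crossing 5x3. Both 2&5? no. Sum: -1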